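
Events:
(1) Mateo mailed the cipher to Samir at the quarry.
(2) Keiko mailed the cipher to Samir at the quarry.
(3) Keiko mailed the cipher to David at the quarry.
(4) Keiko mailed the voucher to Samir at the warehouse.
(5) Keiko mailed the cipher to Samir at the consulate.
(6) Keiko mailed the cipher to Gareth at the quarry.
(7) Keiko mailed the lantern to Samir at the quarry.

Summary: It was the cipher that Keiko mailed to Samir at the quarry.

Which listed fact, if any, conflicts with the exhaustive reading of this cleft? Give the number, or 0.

7

Focus of the cleft: "the cipher" (the thing). Presupposed background: Keiko as agent and Samir as recipient and at the quarry as setting.
Exhaustivity: the cipher is the only thing satisfying that background.
Fact (7) shares the background but with thing = the lantern; exhaustivity is violated.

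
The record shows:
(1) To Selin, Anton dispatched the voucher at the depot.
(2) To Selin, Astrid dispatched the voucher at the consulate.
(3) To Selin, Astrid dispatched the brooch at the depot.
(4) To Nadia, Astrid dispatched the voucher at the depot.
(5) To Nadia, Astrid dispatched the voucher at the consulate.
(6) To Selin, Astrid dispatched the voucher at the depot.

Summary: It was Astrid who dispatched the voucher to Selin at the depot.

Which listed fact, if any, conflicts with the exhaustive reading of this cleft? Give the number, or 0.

1

Focus of the cleft: "Astrid" (the agent). Presupposed background: same thing, recipient, setting (the voucher / Selin / at the depot).
Exhaustivity: Astrid is the only agent satisfying that background.
But fact (1) also has same thing, recipient, setting (the voucher / Selin / at the depot), with agent = Anton — so the exhaustive reading fails.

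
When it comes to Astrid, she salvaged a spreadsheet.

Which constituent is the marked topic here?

The construction explicitly marks "Astrid" as what the sentence is about — the topic.
The remainder of the clause is the comment (what is said about the topic).

Astrid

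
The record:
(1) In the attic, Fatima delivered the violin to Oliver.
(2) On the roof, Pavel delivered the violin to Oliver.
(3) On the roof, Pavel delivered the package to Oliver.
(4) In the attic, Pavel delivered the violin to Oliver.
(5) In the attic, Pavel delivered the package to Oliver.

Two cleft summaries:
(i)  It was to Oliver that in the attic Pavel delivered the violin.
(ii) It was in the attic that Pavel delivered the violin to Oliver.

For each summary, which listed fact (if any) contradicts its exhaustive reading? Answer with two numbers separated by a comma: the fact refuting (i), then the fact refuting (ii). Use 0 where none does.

0, 2

Summary (i) focuses "Oliver" (the recipient); background Pavel as agent and the violin as thing and in the attic as setting. No fact matches that background with a different recipient, so 0.
Summary (ii) focuses "in the attic" (the setting); background Pavel as agent and the violin as thing and Oliver as recipient. Fact (2) matches that background with setting = on the roof — refutes (ii).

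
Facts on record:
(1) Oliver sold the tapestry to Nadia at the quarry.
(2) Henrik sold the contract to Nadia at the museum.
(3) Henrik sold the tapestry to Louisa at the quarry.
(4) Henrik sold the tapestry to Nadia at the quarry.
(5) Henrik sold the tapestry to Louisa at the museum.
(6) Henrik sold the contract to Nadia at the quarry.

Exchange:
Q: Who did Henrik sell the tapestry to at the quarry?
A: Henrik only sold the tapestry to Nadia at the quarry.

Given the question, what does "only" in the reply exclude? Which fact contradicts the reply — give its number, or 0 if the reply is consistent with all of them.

3

Answering "Who did ... to ...?" puts focus on the recipient — here, "Nadia".
"Only" then excludes alternative recipients while the background — agent = Henrik, thing = the tapestry, setting = at the quarry — is held fixed.
Fact (3) keeps agent = Henrik, thing = the tapestry, setting = at the quarry but has recipient = Louisa; that refutes the reply.
(Fact (6) would refute a reading with focus on the thing — but that is not what the question asks.)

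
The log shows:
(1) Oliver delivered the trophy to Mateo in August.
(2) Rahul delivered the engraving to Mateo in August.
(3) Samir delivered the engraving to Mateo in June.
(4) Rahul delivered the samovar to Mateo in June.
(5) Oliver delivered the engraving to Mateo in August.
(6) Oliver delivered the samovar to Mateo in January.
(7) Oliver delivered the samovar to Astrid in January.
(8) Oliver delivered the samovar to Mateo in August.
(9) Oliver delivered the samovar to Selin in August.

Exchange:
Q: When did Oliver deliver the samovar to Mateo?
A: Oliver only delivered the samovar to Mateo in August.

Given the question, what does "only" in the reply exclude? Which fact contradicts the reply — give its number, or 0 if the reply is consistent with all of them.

6

Answering "When did ...?" puts focus on the setting — here, "in August".
"Only" then excludes alternative settings while the background — Oliver as agent and the samovar as thing and Mateo as recipient — is held fixed.
Fact (6) shares the background with a different setting (in January) — counterexample.
(Fact (1) would refute a reading with focus on the thing — but that is not what the question asks.)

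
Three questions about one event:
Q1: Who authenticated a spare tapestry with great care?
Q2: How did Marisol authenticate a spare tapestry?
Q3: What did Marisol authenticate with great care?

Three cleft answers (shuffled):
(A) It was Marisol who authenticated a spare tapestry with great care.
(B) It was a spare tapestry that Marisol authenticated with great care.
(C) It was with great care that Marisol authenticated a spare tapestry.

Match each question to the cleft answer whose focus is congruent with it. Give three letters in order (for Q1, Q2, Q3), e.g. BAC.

Q1 asks about the subject (agent); cleft (A) focuses "Marisol", which is the subject (agent) — so Q1 → A.
Q2 asks about the manner; cleft (C) focuses "with great care", which is the manner — so Q2 → C.
Q3 asks about the direct object; cleft (B) focuses "a spare tapestry", which is the direct object — so Q3 → B.
Mapping: Q1→A, Q2→C, Q3→B.

ACB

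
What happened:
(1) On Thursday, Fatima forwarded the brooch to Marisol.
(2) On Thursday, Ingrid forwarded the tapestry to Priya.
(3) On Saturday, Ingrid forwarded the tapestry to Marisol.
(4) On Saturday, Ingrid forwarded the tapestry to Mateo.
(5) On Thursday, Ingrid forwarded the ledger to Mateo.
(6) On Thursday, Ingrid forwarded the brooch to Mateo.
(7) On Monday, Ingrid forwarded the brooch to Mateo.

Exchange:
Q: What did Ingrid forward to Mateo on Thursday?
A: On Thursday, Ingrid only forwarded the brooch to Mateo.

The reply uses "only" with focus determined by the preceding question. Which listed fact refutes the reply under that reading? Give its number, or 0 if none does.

5

The question "What did ...?" targets the thing, so in the reply the focus falls on "the brooch".
"Only" then excludes alternative things while the background — agent = Ingrid, recipient = Mateo, setting = on Thursday — is held fixed.
Fact (5) keeps agent = Ingrid, recipient = Mateo, setting = on Thursday but has thing = the ledger; that refutes the reply.
(Fact (7) would refute a reading with focus on the setting — but that is not what the question asks.)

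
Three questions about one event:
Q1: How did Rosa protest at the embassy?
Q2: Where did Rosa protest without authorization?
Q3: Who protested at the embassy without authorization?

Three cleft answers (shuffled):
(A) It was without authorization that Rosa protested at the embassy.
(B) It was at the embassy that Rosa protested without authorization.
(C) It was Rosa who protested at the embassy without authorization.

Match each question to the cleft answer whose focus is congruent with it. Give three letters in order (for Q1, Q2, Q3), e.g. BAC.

Q1 asks about the manner; cleft (A) focuses "without authorization", which is the manner — so Q1 → A.
Q2 asks about the location; cleft (B) focuses "at the embassy", which is the location — so Q2 → B.
Q3 asks about the subject (agent); cleft (C) focuses "Rosa", which is the subject (agent) — so Q3 → C.
Mapping: Q1→A, Q2→B, Q3→C.

ABC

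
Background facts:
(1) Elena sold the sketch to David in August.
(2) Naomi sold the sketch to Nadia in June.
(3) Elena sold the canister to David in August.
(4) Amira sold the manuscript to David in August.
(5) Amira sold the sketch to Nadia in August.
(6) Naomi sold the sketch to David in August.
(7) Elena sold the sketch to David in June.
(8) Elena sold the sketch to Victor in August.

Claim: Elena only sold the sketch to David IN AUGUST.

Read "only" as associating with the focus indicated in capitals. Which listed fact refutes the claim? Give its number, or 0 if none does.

7

The capitals mark "in August" as focus. So "only" rules out other settings, with the rest (agent = Elena, thing = the sketch, recipient = David) as background.
Fact (7) shares the background but differs in setting (in June) — a counterexample.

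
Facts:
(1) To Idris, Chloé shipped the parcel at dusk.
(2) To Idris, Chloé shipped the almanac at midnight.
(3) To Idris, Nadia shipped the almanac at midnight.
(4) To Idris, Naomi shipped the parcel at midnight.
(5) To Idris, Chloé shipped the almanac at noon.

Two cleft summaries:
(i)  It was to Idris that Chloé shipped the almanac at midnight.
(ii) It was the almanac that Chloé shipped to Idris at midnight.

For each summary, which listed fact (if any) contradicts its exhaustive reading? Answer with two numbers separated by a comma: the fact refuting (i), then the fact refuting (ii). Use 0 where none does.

0, 0

Summary (i) focuses "Idris" (the recipient); background Chloé as agent and the almanac as thing and at midnight as setting. No fact matches that background with a different recipient, so 0.
Summary (ii) focuses "the almanac" (the thing); background Chloé as agent and Idris as recipient and at midnight as setting. No fact matches that background with a different thing, so 0.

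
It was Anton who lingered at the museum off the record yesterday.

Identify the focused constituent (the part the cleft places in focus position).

Anton

In an it-cleft "It was X that/who ...", the clefted constituent X is the focus; the that/who-clause expresses the presupposed open proposition.
Here the focus is "Anton". The backgrounded (presupposed) material includes "at the museum", "off the record" and "yesterday".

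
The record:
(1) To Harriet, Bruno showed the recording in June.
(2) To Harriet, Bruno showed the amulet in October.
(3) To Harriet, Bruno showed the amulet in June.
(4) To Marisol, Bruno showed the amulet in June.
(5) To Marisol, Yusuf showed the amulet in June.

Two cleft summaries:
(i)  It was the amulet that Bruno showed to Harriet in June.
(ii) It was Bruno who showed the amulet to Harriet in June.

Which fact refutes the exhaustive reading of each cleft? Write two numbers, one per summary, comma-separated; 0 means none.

1, 0

Summary (i) focuses "the amulet" (the thing); background Bruno as agent and Harriet as recipient and in June as setting. Fact (1) matches that background with thing = the recording — refutes (i).
Summary (ii) focuses "Bruno" (the agent); background the amulet as thing and Harriet as recipient and in June as setting. No fact matches that background with a different agent, so 0.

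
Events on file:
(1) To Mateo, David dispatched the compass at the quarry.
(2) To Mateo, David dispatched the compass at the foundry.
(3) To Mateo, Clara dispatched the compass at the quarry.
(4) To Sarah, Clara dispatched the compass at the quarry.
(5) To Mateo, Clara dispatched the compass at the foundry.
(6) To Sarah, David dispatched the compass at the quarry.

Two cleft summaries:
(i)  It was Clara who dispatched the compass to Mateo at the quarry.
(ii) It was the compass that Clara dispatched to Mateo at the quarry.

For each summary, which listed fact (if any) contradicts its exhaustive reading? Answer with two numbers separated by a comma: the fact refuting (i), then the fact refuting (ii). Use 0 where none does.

1, 0

Summary (i) focuses "Clara" (the agent); background the compass as thing and Mateo as recipient and at the quarry as setting. Fact (1) matches that background with agent = David — refutes (i).
Summary (ii) focuses "the compass" (the thing); background Clara as agent and Mateo as recipient and at the quarry as setting. No fact matches that background with a different thing, so 0.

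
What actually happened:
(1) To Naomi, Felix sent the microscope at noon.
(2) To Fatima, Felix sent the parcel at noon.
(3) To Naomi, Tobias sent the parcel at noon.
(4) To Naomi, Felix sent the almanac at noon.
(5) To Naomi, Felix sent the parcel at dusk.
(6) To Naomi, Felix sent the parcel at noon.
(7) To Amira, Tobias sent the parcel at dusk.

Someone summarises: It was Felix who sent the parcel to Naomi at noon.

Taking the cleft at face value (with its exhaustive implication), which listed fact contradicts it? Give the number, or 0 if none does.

Focus of the cleft: "Felix" (the agent). Presupposed background: same thing, recipient, setting (the parcel / Naomi / at noon).
Exhaustivity: Felix is the only agent satisfying that background.
But fact (3) also has same thing, recipient, setting (the parcel / Naomi / at noon), with agent = Tobias — so the exhaustive reading fails.

3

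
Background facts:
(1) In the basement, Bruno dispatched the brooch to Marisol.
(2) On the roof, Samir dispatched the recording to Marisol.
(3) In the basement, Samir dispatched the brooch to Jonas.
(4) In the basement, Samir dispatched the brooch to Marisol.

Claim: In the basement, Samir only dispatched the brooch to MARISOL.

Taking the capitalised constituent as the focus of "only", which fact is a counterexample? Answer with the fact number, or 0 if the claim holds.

3

The capitals mark "Marisol" as focus. So "only" rules out other recipients, with the rest (Samir as agent and the brooch as thing and in the basement as setting) as background.
Fact (3) matches on Samir as agent and the brooch as thing and in the basement as setting, but has recipient = Jonas instead. That refutes the claim.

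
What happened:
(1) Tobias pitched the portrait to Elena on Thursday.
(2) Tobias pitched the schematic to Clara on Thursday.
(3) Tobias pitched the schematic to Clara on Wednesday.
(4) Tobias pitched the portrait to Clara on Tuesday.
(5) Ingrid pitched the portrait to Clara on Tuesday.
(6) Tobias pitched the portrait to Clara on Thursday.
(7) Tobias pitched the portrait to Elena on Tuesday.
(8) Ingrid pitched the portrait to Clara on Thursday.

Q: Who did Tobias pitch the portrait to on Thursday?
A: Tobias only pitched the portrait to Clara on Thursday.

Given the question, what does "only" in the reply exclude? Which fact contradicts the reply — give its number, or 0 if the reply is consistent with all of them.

The question "Who did ... to ...?" targets the recipient, so in the reply the focus falls on "Clara".
"Only" then excludes alternative recipients while the background — Tobias as agent and the portrait as thing and on Thursday as setting — is held fixed.
Fact (1) shares the background with a different recipient (Elena) — counterexample.
(Fact (2) would refute a reading with focus on the thing — but that is not what the question asks.)

1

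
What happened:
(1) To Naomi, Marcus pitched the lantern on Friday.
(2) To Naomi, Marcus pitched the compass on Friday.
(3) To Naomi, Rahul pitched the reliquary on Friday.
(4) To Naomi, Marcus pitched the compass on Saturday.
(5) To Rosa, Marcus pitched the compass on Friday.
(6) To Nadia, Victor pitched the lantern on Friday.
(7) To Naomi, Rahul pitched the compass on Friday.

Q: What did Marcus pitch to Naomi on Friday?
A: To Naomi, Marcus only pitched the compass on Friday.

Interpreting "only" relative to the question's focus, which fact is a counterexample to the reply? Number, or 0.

The question "What did ...?" targets the thing, so in the reply the focus falls on "the compass".
So "only" ranges over things; the rest (same agent, recipient, setting (Marcus / Naomi / on Friday)) is presupposed.
Fact (1) keeps same agent, recipient, setting (Marcus / Naomi / on Friday) but has thing = the lantern; that refutes the reply.
(Fact (5) would refute a reading with focus on the recipient — but that is not what the question asks.)

1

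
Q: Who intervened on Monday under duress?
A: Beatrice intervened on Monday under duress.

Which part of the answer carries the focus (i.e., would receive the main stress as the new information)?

The wh-word "who" asks about the subject (agent).
In the answer, "under duress" and "on Monday" are given — repeated from the question.
The constituent filling the subject (agent) gap is "Beatrice"; that is the focus and would carry nuclear stress.

Beatrice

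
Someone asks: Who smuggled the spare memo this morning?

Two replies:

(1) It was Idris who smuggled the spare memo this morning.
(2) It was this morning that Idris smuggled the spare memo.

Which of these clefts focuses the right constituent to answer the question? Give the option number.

1

The question word "who" targets the subject (agent).
Option (1) clefts "Idris" — that matches what the question asks about.
Option (2) clefts "this morning" — the time, not what was asked.
So the congruent reply is (1).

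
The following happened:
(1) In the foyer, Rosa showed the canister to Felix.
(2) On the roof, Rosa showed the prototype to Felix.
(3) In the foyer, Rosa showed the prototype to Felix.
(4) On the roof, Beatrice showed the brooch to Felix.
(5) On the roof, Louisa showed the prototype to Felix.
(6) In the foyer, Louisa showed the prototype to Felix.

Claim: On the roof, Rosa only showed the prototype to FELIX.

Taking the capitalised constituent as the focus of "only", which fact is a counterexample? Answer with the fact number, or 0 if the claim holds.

Focus (in capitals) is "Felix" — the recipient. "Only" excludes alternative recipients while holding fixed same agent, thing, setting (Rosa / the prototype / on the roof).
Every other fact changes something in the background, not just the recipient. Nothing refutes the claim.

0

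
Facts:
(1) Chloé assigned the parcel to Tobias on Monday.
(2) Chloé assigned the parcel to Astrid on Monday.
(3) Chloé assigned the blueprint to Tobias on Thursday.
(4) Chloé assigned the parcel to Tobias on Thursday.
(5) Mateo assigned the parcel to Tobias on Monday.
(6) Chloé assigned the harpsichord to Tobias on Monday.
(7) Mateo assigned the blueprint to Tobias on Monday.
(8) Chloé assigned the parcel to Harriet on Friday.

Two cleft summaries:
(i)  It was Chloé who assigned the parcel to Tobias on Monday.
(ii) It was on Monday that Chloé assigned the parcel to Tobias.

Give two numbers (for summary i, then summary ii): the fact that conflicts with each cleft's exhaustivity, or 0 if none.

5, 4

Summary (i) focuses "Chloé" (the agent); background thing = the parcel, recipient = Tobias, setting = on Monday. Fact (5) matches that background with agent = Mateo — refutes (i).
Summary (ii) focuses "on Monday" (the setting); background agent = Chloé, thing = the parcel, recipient = Tobias. Fact (4) matches that background with setting = on Thursday — refutes (ii).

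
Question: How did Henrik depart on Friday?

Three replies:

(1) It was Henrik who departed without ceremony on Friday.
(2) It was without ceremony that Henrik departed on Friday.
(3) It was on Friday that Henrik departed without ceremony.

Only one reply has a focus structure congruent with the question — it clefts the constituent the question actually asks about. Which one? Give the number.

2

The question word "how" targets the manner.
Option (1) clefts "Henrik" — the subject (agent), not what was asked.
Option (2) clefts "without ceremony" — that matches what the question asks about.
Option (3) clefts "on Friday" — the time, not what was asked.
So the congruent reply is (2).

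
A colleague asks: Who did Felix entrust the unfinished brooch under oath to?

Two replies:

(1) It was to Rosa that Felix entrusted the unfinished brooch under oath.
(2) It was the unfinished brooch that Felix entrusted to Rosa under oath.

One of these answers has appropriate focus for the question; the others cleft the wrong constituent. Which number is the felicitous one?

1

The question word "who" targets the recipient.
Option (1) clefts "to Rosa" — that matches what the question asks about.
Option (2) clefts "the unfinished brooch" — the direct object, not what was asked.
So the congruent reply is (1).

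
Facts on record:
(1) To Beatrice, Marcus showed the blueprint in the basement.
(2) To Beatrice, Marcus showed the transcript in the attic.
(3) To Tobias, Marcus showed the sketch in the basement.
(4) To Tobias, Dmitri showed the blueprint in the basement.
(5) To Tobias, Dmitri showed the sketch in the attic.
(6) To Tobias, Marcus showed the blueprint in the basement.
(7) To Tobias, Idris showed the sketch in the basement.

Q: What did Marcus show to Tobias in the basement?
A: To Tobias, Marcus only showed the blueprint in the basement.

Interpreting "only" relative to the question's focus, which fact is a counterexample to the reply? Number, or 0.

3

Answering "What did ...?" puts focus on the thing — here, "the blueprint".
"Only" then excludes alternative things while the background — same agent, recipient, setting (Marcus / Tobias / in the basement) — is held fixed.
Fact (3) shares the background with a different thing (the sketch) — counterexample.
(Fact (1) would refute a reading with focus on the recipient — but that is not what the question asks.)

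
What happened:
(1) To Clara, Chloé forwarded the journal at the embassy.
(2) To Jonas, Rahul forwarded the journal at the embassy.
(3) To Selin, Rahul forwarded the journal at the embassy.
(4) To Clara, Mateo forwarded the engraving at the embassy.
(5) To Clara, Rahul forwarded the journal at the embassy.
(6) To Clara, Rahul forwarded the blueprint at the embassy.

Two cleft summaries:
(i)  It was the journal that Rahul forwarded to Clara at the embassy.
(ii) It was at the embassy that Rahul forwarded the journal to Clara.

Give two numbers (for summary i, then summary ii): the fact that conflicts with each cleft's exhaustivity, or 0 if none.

Summary (i) focuses "the journal" (the thing); background agent = Rahul, recipient = Clara, setting = at the embassy. Fact (6) matches that background with thing = the blueprint — refutes (i).
Summary (ii) focuses "at the embassy" (the setting); background agent = Rahul, thing = the journal, recipient = Clara. No fact matches that background with a different setting, so 0.

6, 0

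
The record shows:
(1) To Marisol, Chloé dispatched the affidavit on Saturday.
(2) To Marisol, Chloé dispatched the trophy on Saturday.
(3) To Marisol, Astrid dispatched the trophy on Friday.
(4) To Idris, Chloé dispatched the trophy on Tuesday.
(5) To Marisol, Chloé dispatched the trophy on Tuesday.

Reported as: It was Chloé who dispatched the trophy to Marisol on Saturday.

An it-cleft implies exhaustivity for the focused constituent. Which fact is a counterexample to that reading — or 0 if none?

0

Focus of the cleft: "Chloé" (the agent). Presupposed background: the trophy as thing and Marisol as recipient and on Saturday as setting.
Exhaustivity: Chloé is the only agent satisfying that background.
No listed fact matches the background with a different agent. Exhaustivity holds.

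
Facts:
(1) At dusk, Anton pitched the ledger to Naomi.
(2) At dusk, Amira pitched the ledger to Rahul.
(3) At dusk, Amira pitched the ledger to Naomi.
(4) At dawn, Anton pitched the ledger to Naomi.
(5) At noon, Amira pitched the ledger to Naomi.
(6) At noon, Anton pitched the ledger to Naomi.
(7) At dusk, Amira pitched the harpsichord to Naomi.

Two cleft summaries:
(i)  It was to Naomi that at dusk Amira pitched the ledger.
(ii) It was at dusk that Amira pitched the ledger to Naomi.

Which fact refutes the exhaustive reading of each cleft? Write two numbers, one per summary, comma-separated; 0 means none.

(i): focus "Naomi". Looking for agent = Amira, thing = the ledger, setting = at dusk with some other recipient — fact (2) has Rahul there. Refuted.
(ii): focus "at dusk". Looking for agent = Amira, thing = the ledger, recipient = Naomi with some other setting — fact (5) has at noon there. Refuted.

2, 5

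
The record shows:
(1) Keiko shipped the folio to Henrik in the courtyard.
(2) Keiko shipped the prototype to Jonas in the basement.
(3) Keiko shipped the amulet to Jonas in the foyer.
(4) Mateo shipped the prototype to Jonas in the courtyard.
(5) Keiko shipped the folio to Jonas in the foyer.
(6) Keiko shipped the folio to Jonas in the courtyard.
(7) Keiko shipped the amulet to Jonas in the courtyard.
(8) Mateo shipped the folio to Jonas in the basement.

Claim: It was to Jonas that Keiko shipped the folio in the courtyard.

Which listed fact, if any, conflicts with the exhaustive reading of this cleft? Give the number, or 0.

1

The cleft puts "Jonas" in focus and presupposes the open proposition with same agent, thing, setting (Keiko / the folio / in the courtyard).
The exhaustive reading says no other recipient fits that background.
Fact (1) shares the background but with recipient = Henrik; exhaustivity is violated.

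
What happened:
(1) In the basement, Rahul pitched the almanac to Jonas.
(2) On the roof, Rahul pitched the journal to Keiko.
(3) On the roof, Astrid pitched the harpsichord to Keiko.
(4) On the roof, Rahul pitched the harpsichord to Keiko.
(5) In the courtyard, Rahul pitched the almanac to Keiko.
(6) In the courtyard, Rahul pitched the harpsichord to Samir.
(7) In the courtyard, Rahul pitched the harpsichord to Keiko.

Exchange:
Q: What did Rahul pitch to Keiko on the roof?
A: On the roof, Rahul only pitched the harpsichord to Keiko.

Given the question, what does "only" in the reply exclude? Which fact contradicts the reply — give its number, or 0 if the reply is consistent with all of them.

2

The question "What did ...?" targets the thing, so in the reply the focus falls on "the harpsichord".
So "only" ranges over things; the rest (same agent, recipient, setting (Rahul / Keiko / on the roof)) is presupposed.
Fact (2) shares the background with a different thing (the journal) — counterexample.
(Fact (7) would refute a reading with focus on the setting — but that is not what the question asks.)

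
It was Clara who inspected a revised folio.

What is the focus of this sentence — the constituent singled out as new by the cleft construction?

Clara

In an it-cleft "It was X that/who ...", the clefted constituent X is the focus; the that/who-clause expresses the presupposed open proposition.
Here the focus is "Clara". The backgrounded (presupposed) material includes "a revised folio".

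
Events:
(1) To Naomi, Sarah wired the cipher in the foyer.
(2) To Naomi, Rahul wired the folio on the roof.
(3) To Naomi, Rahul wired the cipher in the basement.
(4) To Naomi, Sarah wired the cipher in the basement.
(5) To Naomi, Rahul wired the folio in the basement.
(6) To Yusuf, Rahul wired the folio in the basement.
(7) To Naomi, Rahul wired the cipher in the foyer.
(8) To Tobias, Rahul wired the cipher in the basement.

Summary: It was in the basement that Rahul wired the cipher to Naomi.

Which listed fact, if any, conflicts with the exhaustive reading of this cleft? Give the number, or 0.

Focus of the cleft: "in the basement" (the setting). Presupposed background: Rahul as agent and the cipher as thing and Naomi as recipient.
Exhaustivity: in the basement is the only setting satisfying that background.
Fact (7) shares the background but with setting = in the foyer; exhaustivity is violated.

7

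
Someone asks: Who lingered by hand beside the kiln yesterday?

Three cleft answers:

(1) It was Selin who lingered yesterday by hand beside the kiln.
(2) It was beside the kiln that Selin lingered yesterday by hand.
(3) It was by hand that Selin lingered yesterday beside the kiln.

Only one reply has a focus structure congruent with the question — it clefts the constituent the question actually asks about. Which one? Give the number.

The question word "who" targets the subject (agent).
Option (1) clefts "Selin" — that matches what the question asks about.
Option (2) clefts "beside the kiln" — the location, not what was asked.
Option (3) clefts "by hand" — the manner, not what was asked.
So the congruent reply is (1).

1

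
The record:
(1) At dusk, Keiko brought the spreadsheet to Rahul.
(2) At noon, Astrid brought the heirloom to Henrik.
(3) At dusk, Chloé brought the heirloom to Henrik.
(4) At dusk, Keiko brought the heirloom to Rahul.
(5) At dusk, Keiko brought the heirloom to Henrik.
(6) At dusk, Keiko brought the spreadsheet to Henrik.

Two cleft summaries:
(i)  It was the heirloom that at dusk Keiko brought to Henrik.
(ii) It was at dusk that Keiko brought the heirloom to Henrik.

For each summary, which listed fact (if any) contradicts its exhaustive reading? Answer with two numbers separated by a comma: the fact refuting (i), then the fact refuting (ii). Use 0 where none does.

6, 0

(i): focus "the heirloom". Looking for same agent, recipient, setting (Keiko / Henrik / at dusk) with some other thing — fact (6) has the spreadsheet there. Refuted.
(ii): focus "at dusk". No fact shares same agent, thing, recipient (Keiko / the heirloom / Henrik) with a different setting. 0.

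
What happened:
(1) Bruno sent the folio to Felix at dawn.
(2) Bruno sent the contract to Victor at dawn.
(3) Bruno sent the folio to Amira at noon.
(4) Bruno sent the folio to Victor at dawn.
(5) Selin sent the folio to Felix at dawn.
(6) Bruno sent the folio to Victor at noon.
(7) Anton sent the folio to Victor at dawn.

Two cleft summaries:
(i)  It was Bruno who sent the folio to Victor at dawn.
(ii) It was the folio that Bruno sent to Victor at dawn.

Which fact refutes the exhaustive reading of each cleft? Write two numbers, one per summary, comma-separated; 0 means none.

Summary (i) focuses "Bruno" (the agent); background thing = the folio, recipient = Victor, setting = at dawn. Fact (7) matches that background with agent = Anton — refutes (i).
Summary (ii) focuses "the folio" (the thing); background agent = Bruno, recipient = Victor, setting = at dawn. Fact (2) matches that background with thing = the contract — refutes (ii).

7, 2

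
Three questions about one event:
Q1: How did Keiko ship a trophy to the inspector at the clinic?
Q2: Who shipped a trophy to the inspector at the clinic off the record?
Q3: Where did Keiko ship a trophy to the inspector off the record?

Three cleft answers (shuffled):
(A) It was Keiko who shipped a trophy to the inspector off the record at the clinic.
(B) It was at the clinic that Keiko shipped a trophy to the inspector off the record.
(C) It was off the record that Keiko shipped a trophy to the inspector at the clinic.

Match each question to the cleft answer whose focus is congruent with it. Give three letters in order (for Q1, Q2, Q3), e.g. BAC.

CAB

Q1 asks about the manner; cleft (C) focuses "off the record", which is the manner — so Q1 → C.
Q2 asks about the subject (agent); cleft (A) focuses "Keiko", which is the subject (agent) — so Q2 → A.
Q3 asks about the location; cleft (B) focuses "at the clinic", which is the location — so Q3 → B.
Mapping: Q1→C, Q2→A, Q3→B.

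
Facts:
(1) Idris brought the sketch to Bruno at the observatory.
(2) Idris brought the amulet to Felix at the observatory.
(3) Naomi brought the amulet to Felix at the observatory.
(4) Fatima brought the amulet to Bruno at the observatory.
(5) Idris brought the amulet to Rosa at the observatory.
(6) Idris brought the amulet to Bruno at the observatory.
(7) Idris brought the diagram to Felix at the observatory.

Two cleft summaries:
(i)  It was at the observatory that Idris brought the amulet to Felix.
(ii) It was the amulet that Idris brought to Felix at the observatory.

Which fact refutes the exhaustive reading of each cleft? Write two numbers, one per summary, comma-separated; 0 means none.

Summary (i) focuses "at the observatory" (the setting); background same agent, thing, recipient (Idris / the amulet / Felix). No fact matches that background with a different setting, so 0.
Summary (ii) focuses "the amulet" (the thing); background same agent, recipient, setting (Idris / Felix / at the observatory). Fact (7) matches that background with thing = the diagram — refutes (ii).

0, 7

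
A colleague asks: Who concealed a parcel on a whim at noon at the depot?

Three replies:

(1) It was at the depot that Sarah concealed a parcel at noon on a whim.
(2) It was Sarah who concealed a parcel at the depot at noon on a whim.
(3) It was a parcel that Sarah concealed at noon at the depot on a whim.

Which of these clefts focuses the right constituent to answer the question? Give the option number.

2

The question word "who" targets the subject (agent).
Option (1) clefts "at the depot" — the location, not what was asked.
Option (2) clefts "Sarah" — that matches what the question asks about.
Option (3) clefts "a parcel" — the direct object, not what was asked.
So the congruent reply is (2).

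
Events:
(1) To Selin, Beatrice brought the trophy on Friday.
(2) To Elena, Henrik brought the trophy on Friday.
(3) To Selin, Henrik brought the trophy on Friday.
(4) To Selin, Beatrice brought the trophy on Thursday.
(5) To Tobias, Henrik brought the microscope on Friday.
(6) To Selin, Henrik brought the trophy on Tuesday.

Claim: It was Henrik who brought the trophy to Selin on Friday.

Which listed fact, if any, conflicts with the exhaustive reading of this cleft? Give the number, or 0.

1

The cleft puts "Henrik" in focus and presupposes the open proposition with thing = the trophy, recipient = Selin, setting = on Friday.
The exhaustive reading says no other agent fits that background.
But fact (1) also has thing = the trophy, recipient = Selin, setting = on Friday, with agent = Beatrice — so the exhaustive reading fails.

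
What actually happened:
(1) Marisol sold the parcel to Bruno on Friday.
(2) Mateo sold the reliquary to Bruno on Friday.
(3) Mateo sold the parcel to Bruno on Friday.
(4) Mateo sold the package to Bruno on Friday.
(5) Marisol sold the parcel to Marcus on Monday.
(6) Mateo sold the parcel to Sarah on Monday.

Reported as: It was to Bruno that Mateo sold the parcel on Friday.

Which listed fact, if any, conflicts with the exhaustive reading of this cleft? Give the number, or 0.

The cleft puts "Bruno" in focus and presupposes the open proposition with Mateo as agent and the parcel as thing and on Friday as setting.
Exhaustivity: Bruno is the only recipient satisfying that background.
Every other fact differs from the presupposition on some backgrounded slot, so none challenges the exhaustivity.

0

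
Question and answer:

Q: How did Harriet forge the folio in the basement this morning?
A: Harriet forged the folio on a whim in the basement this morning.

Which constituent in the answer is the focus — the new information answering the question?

The wh-word "how" asks about the manner.
In the answer, "Harriet", "the folio", "this morning" and "in the basement" are given — repeated from the question.
The constituent filling the manner gap is "on a whim"; that is the focus and would carry nuclear stress.

on a whim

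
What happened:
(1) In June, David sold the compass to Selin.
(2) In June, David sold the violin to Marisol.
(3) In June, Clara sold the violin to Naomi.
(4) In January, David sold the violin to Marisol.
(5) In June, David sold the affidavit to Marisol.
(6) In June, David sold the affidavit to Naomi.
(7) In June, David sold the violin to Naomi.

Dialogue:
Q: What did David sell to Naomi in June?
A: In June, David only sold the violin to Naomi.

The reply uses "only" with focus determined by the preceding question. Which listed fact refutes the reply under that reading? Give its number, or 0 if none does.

6

The question "What did ...?" targets the thing, so in the reply the focus falls on "the violin".
"Only" then excludes alternative things while the background — agent = David, recipient = Naomi, setting = in June — is held fixed.
Fact (6) shares the background with a different thing (the affidavit) — counterexample.
(Fact (2) would refute a reading with focus on the recipient — but that is not what the question asks.)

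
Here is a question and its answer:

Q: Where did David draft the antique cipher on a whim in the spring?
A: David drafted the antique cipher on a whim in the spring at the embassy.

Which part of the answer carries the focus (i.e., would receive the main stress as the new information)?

at the embassy

The wh-word "where" asks about the location.
In the answer, "David", "the antique cipher", "on a whim" and "in the spring" are given — repeated from the question.
The constituent filling the location gap is "at the embassy"; that is the focus and would carry nuclear stress.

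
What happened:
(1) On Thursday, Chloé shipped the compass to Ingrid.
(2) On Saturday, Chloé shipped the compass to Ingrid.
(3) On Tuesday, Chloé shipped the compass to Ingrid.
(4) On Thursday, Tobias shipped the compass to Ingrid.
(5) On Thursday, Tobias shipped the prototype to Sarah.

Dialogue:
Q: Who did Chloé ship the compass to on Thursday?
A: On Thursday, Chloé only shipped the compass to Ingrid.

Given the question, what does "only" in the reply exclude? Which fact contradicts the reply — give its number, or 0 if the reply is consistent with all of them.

0

The question "Who did ... to ...?" targets the recipient, so in the reply the focus falls on "Ingrid".
So "only" ranges over recipients; the rest (agent = Chloé, thing = the compass, setting = on Thursday) is presupposed.
No fact keeps agent = Chloé, thing = the compass, setting = on Thursday while changing the recipient; every other fact differs on something backgrounded. The reply stands.
(Fact (2) would refute a reading with focus on the setting — but that is not what the question asks.)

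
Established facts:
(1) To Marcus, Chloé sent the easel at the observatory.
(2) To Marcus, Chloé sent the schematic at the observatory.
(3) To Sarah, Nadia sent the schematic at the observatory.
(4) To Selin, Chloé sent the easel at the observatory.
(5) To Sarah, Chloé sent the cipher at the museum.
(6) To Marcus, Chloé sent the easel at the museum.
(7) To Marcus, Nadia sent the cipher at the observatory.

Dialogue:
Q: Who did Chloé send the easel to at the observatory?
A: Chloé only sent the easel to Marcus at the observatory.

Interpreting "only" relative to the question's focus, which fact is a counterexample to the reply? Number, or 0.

The question "Who did ... to ...?" targets the recipient, so in the reply the focus falls on "Marcus".
"Only" then excludes alternative recipients while the background — same agent, thing, setting (Chloé / the easel / at the observatory) — is held fixed.
Fact (4) keeps same agent, thing, setting (Chloé / the easel / at the observatory) but has recipient = Selin; that refutes the reply.
(Fact (2) would refute a reading with focus on the thing — but that is not what the question asks.)

4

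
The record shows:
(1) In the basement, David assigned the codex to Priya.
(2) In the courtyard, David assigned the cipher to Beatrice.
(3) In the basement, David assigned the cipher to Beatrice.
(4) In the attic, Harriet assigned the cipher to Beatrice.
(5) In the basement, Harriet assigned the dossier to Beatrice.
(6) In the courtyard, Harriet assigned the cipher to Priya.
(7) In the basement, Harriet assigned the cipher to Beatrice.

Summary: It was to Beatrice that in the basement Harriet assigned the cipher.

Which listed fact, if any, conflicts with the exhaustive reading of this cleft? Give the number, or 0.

0

The cleft puts "Beatrice" in focus and presupposes the open proposition with same agent, thing, setting (Harriet / the cipher / in the basement).
The exhaustive reading says no other recipient fits that background.
No listed fact matches the background with a different recipient. Exhaustivity holds.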